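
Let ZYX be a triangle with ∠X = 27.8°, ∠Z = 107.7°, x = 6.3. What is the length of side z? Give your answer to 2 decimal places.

12.87

The third angle is ∠Y = 180° − ∠X − ∠Z = 44.50°.
Law of sines: z = x·sin Z/sin X ≈ 12.869.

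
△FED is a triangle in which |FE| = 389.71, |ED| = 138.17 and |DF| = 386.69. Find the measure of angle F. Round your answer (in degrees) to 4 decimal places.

By the law of cosines, cos F = (|DF|² + |FE|² − |ED|²) / (2·|DF|·|FE|) ≈ 0.93669, so ∠F ≈ 20.50°.

20.4974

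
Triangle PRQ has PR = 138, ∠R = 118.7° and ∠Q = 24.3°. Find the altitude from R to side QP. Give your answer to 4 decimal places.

h_R ≈ 83.0505

The third angle is ∠P = 180° − ∠R − ∠Q = 37.00°.
Law of sines: RQ = PR·sin P/sin Q ≈ 201.82.
Law of sines: QP = PR·sin R/sin Q ≈ 294.15.
Area = ½·PR·RQ·sin R ≈ 12215.
The altitude from R has length 2·area/QP ≈ 83.05.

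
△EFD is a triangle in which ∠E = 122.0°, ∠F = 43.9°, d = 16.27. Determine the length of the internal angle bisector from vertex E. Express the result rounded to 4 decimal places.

The third angle is ∠D = 180° − ∠E − ∠F = 14.10°.
Law of sines: e = d·sin E/sin D ≈ 56.637.
Law of sines: f = d·sin F/sin D ≈ 46.309.
The bisector from E has length 2·f·d·cos(∠E/2)/(f+d) ≈ 11.674.

t_E ≈ 11.6742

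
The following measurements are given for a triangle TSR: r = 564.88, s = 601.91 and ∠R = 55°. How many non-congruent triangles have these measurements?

s·sin R = 601.91·sin(55°) ≈ 493.1.
Since s sin R < r < s (493.1 < 564.88 < 601.91), two triangles exist.

2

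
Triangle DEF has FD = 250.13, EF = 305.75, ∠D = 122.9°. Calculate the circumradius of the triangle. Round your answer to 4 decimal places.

R ≈ 182.0764

Law of sines: sin E = FD·sin D/EF ≈ 0.68688.
Since EF ≥ FD, only the acute value applies: ∠E ≈ 43.38°.
Then ∠F = 180° − ∠D − ∠E ≈ 13.72°.
Law of sines gives DE = EF·sin F/sin D ≈ 86.345.
Circumradius = EF/(2 sin D) ≈ 182.08.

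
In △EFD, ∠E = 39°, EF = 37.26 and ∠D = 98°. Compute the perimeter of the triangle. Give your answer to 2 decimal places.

The third angle is ∠F = 180° − ∠D − ∠E = 43.00°.
Law of sines: FD = EF·sin E/sin D ≈ 23.679.
Law of sines: DE = EF·sin F/sin D ≈ 25.661.
Semiperimeter s = (23.679+25.661+37.26)/2 = 43.3.
Perimeter = 23.679 + 25.661 + 37.26 = 86.6.

perimeter ≈ 86.60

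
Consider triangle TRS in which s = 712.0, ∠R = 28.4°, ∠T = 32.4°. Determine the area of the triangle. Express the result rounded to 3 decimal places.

The third angle is ∠S = 180° − ∠T − ∠R = 119.20°.
Law of sines: t = s·sin T/sin S ≈ 437.05.
Law of sines: r = s·sin R/sin S ≈ 387.94.
Area = ½·s·t·sin R ≈ 74002.

74001.904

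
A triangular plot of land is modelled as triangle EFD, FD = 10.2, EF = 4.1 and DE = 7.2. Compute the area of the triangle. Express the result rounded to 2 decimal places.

Semiperimeter s = (10.2 + 7.2 + 4.1)/2 = 10.75.
Heron's formula: area = √(10.75·0.55·3.55·6.65) ≈ 11.814.

area ≈ 11.81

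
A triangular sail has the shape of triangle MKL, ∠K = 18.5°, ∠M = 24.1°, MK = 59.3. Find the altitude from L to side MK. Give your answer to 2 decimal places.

The third angle is ∠L = 180° − ∠M − ∠K = 137.40°.
Law of sines: KL = MK·sin M/sin L ≈ 35.773.
Law of sines: LM = MK·sin K/sin L ≈ 27.799.
Area = ½·MK·KL·sin K ≈ 336.56.
The altitude from L has length 2·area/MK ≈ 11.351.

h_L ≈ 11.35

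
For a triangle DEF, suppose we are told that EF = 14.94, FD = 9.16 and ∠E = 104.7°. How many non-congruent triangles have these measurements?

0

EF·sin E = 14.94·sin(104.7°) ≈ 14.45.
Since ∠E is not acute, a triangle exists only if FD > EF; here FD ≤ EF, so there is no triangle.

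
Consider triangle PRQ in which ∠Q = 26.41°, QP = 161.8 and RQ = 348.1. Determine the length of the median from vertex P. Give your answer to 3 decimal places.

m_P ≈ 77.642

By the law of cosines, PR² = RQ² + QP² − 2·RQ·QP·cos Q = 46464, so PR ≈ 215.56.
Median from P: ½√(2·QP² + 2·PR² − RQ²) ≈ 77.642.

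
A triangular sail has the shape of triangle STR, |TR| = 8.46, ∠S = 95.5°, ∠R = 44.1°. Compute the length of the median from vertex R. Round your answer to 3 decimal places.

The third angle is ∠T = 180° − ∠R − ∠S = 40.40°.
Law of sines: |RS| = |TR|·sin T/sin S ≈ 5.5085.
Law of sines: |ST| = |TR|·sin R/sin S ≈ 5.9147.
Median from R: ½√(2·|TR|² + 2·|RS|² − |ST|²) ≈ 6.497.

6.497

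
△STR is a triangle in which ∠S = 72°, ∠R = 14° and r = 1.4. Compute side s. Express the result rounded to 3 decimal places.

5.504

The third angle is ∠T = 180° − ∠R − ∠S = 94.00°.
Law of sines: s = r·sin S/sin R ≈ 5.5038.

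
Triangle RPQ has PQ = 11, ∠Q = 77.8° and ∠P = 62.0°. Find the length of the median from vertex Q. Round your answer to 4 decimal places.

m_Q ≈ 10.2149

The third angle is ∠R = 180° − ∠P − ∠Q = 40.20°.
Law of sines: QR = PQ·sin P/sin R ≈ 15.047.
Law of sines: RP = PQ·sin Q/sin R ≈ 16.657.
Median from Q: ½√(2·PQ² + 2·QR² − RP²) ≈ 10.215.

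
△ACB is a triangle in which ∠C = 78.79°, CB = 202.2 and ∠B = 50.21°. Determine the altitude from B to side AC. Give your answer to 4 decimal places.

198.3423

The third angle is ∠A = 180° − ∠C − ∠B = 51.00°.
Law of sines: BA = CB·sin C/sin A ≈ 255.22.
Law of sines: AC = CB·sin B/sin A ≈ 199.92.
Area = ½·CB·BA·sin B ≈ 19827.
The altitude from B has length 2·area/AC ≈ 198.34.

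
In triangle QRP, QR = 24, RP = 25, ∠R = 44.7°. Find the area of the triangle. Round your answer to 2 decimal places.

211.02

Area = ½·QR·RP·sin R ≈ 211.02.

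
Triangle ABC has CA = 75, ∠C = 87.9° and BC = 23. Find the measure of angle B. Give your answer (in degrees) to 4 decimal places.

∠B ≈ 74.8795°

By the law of cosines, AB² = BC² + CA² − 2·BC·CA·cos C = 6027.6, so AB ≈ 77.637.
Law of cosines again: cos B = (AB² + BC² − CA²)/(2·AB·BC) ≈ 0.26085, so ∠B ≈ 74.88°.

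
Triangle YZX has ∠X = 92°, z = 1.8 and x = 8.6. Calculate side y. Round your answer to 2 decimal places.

Law of sines: sin Z = z·sin X/x ≈ 0.20917.
Since x ≥ z, only the acute value applies: ∠Z ≈ 12.07°.
Then ∠Y = 180° − ∠X − ∠Z ≈ 75.93°.
Law of sines gives y = x·sin Y/sin X ≈ 8.3469.

8.35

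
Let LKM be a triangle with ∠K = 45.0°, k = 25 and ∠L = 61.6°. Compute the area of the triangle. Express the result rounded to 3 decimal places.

372.551

The third angle is ∠M = 180° − ∠L − ∠K = 73.40°.
Law of sines: l = k·sin L/sin K ≈ 31.1.
Law of sines: m = k·sin M/sin K ≈ 33.882.
Area = ½·k·l·sin M ≈ 372.55.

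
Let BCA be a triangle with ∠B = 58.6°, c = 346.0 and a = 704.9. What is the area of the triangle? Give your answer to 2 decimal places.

area ≈ 104088.56

Area = ½·c·a·sin B ≈ 1.0409e+05.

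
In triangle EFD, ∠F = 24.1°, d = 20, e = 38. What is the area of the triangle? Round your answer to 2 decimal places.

Area = ½·d·e·sin F ≈ 155.17.

area ≈ 155.17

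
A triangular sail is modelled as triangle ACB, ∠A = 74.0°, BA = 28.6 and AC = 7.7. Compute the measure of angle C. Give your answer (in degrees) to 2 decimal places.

90.38

By the law of cosines, CB² = BA² + AC² − 2·BA·AC·cos A = 755.85, so CB ≈ 27.493.
Law of cosines again: cos C = (AC² + CB² − BA²)/(2·AC·CB) ≈ -0.00666, so ∠C ≈ 90.38°.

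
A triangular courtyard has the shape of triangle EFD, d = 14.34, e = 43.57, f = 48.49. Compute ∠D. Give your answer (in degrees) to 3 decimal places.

By the law of cosines, cos D = (e² + f² − d²) / (2·e·f) ≈ 0.95706, so ∠D ≈ 16.85°.

∠D ≈ 16.851°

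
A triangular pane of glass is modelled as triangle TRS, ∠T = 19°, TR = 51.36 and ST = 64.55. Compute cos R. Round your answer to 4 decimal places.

By the law of cosines, RS² = ST² + TR² − 2·ST·TR·cos T = 535.22, so RS ≈ 23.135.
Law of cosines again: cos R = (TR² + RS² − ST²)/(2·TR·RS) ≈ -0.41812, so ∠R ≈ 114.72°.

cos R ≈ -0.4181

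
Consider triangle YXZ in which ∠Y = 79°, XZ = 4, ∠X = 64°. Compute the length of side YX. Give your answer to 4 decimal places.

2.4523

The third angle is ∠Z = 180° − ∠Y − ∠X = 37.00°.
Law of sines: YX = XZ·sin Z/sin Y ≈ 2.4523.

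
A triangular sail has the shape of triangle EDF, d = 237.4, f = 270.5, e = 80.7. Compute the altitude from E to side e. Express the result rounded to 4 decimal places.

228.6635

Semiperimeter s = (80.7 + 237.4 + 270.5)/2 = 294.3.
Heron's formula: area = √(294.3·213.6·56.9·23.8) ≈ 9226.6.
The altitude from E has length 2·area/e ≈ 228.66.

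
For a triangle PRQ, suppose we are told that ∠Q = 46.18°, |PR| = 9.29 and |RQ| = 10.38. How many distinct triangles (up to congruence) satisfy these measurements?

2

|RQ|·sin Q = 10.38·sin(46.18°) ≈ 7.489.
Since |RQ| sin Q < |PR| < |RQ| (7.489 < 9.29 < 10.38), two triangles exist.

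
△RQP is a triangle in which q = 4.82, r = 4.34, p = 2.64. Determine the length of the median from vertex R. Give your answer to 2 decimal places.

Median from R: ½√(2·q² + 2·p² − r²) ≈ 3.2237.

3.22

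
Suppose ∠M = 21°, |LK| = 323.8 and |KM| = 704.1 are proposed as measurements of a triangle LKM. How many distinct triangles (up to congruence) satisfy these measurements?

2

|KM|·sin M = 704.1·sin(21°) ≈ 252.3.
Since |KM| sin M < |LK| < |KM| (252.3 < 323.8 < 704.1), two triangles exist.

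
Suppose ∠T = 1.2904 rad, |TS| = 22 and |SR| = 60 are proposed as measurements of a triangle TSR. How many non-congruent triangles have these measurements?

|TS|·sin T = 22·sin(1.2904 rad) ≈ 21.14.
Since |SR| ≥ |TS|, exactly one triangle exists.

1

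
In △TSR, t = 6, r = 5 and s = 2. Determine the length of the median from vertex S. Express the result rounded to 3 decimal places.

m_S ≈ 5.431

Median from S: ½√(2·r² + 2·t² − s²) ≈ 5.4314.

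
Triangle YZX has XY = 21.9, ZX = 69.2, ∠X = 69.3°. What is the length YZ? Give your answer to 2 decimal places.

By the law of cosines, YZ² = ZX² + XY² − 2·ZX·XY·cos X = 4196.9, so YZ ≈ 64.783.

64.78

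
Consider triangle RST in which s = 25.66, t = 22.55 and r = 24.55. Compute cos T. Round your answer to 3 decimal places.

By the law of cosines, cos T = (r² + s² − t²) / (2·r·s) ≈ 0.59737, so ∠T ≈ 53.32°.

cos T ≈ 0.597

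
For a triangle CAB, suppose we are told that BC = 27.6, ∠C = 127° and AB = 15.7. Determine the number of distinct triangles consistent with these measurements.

BC·sin C = 27.6·sin(127°) ≈ 22.04.
Since ∠C is not acute, a triangle exists only if AB > BC; here AB ≤ BC, so there is no triangle.

0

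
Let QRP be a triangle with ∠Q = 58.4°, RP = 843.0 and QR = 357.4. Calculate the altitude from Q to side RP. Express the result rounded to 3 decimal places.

Law of sines: sin P = QR·sin Q/RP ≈ 0.36110.
Since RP ≥ QR, only the acute value applies: ∠P ≈ 21.17°.
Then ∠R = 180° − ∠Q − ∠P ≈ 100.43°.
Law of sines gives PQ = RP·sin R/sin Q ≈ 973.39.
Area = ½·RP·QR·sin R ≈ 1.4815e+05.
The altitude from Q has length 2·area/RP ≈ 351.49.

h_Q ≈ 351.492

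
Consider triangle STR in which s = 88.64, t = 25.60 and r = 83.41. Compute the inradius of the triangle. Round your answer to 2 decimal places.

10.79

Semiperimeter p = (88.64 + 25.6 + 83.41)/2 = 98.825.
Heron's formula: area = √(98.825·10.185·73.225·15.415) ≈ 1065.9.
Inradius = area/p = 1065.9/98.825 ≈ 10.786.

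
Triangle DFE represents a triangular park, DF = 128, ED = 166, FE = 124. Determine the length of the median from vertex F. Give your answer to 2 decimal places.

Median from F: ½√(2·DF² + 2·FE² − ED²) ≈ 94.821.

m_F ≈ 94.82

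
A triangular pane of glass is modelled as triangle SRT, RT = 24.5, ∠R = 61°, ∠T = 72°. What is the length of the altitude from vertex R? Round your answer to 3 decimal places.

The third angle is ∠S = 180° − ∠R − ∠T = 47.00°.
Law of sines: TS = RT·sin R/sin S ≈ 29.299.
Law of sines: SR = RT·sin T/sin S ≈ 31.86.
Area = ½·RT·TS·sin T ≈ 341.35.
The altitude from R has length 2·area/TS ≈ 23.301.

23.301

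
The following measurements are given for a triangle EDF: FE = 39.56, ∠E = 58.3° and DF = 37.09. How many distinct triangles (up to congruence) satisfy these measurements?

2

FE·sin E = 39.56·sin(58.3°) ≈ 33.66.
Since FE sin E < DF < FE (33.66 < 37.09 < 39.56), two triangles exist.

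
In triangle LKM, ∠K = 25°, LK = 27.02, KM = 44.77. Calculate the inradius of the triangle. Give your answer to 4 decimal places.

By the law of cosines, ML² = LK² + KM² − 2·LK·KM·cos K = 541.74, so ML ≈ 23.275.
Area = ½·LK·KM·sin K ≈ 255.62.
Semiperimeter s = (44.77+23.275+27.02)/2 = 47.533.
Inradius = area/s = 255.62/47.533 ≈ 5.3777.

r ≈ 5.3777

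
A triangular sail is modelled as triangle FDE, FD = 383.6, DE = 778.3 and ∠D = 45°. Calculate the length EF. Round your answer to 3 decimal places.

By the law of cosines, EF² = FD² + DE² − 2·FD·DE·cos D = 3.3068e+05, so EF ≈ 575.05.

575.046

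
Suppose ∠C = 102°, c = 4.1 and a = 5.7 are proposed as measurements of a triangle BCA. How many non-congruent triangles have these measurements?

a·sin C = 5.7·sin(102°) ≈ 5.575.
Since ∠C is not acute, a triangle exists only if c > a; here c ≤ a, so there is no triangle.

0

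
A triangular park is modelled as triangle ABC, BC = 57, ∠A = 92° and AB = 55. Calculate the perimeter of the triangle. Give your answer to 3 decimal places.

125.170

Law of sines: sin C = AB·sin A/BC ≈ 0.96432.
Since BC ≥ AB, only the acute value applies: ∠C ≈ 74.65°.
Then ∠B = 180° − ∠A − ∠C ≈ 13.35°.
Law of sines gives CA = BC·sin B/sin A ≈ 13.17.
Semiperimeter s = (57+13.17+55)/2 = 62.585.
Perimeter = 57 + 13.17 + 55 = 125.17.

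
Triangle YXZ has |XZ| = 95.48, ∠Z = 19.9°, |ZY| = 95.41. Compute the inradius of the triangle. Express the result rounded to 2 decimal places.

r ≈ 13.85

By the law of cosines, |YX|² = |XZ|² + |ZY|² − 2·|XZ|·|ZY|·cos Z = 1087.9, so |YX| ≈ 32.984.
Area = ½·|XZ|·|ZY|·sin Z ≈ 1550.4.
Semiperimeter s = (95.48+95.41+32.984)/2 = 111.94.
Inradius = area/s = 1550.4/111.94 ≈ 13.851.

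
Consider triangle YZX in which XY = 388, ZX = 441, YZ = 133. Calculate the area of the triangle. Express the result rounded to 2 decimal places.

Semiperimeter s = (441 + 388 + 133)/2 = 481.
Heron's formula: area = √(481·40·93·348) ≈ 24954.

area ≈ 24953.62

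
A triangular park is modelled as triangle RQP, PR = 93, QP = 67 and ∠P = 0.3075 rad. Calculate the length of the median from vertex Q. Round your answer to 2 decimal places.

m_Q ≈ 26.69

By the law of cosines, RQ² = QP² + PR² − 2·QP·PR·cos P = 1260.6, so RQ ≈ 35.504.
Median from Q: ½√(2·RQ² + 2·QP² − PR²) ≈ 26.693.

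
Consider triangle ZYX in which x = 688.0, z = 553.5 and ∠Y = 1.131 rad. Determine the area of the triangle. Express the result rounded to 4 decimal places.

area ≈ 172284.8501

Area = ½·x·z·sin Y ≈ 1.7228e+05.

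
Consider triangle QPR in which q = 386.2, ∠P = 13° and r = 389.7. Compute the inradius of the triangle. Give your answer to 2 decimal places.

39.19

By the law of cosines, p² = r² + q² − 2·r·q·cos P = 7727, so p ≈ 87.903.
Area = ½·r·q·sin P ≈ 16928.
Semiperimeter s = (386.2+87.903+389.7)/2 = 431.9.
Inradius = area/s = 16928/431.9 ≈ 39.194.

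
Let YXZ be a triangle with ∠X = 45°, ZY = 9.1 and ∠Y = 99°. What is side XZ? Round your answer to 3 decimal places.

The third angle is ∠Z = 180° − ∠Y − ∠X = 36.00°.
Law of sines: XZ = ZY·sin Y/sin X ≈ 12.711.

12.711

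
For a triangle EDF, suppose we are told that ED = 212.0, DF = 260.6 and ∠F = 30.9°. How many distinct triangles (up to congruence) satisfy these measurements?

DF·sin F = 260.6·sin(30.9°) ≈ 133.8.
Since DF sin F < ED < DF (133.8 < 212.0 < 260.6), two triangles exist.

2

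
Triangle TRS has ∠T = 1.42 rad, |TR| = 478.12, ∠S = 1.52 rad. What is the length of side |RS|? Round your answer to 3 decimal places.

The third angle is ∠R = π − ∠S − ∠T = 0.202 rad.
Law of sines: |RS| = |TR|·sin T/sin S ≈ 473.3.

473.305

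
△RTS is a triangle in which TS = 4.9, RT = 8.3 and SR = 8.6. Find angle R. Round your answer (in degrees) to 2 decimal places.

33.65

By the law of cosines, cos R = (SR² + RT² − TS²) / (2·SR·RT) ≈ 0.83245, so ∠R ≈ 33.65°.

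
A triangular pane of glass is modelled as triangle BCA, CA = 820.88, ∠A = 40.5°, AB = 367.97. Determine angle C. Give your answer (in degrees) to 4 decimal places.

∠C ≈ 23.8297°

By the law of cosines, BC² = CA² + AB² − 2·CA·AB·cos A = 3.4987e+05, so BC ≈ 591.5.
Law of cosines again: cos C = (BC² + CA² − AB²)/(2·BC·CA) ≈ 0.91475, so ∠C ≈ 23.83°.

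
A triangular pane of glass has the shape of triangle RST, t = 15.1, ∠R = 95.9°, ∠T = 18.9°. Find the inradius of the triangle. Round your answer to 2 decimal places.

The third angle is ∠S = 180° − ∠T − ∠R = 65.20°.
Law of sines: r = t·sin R/sin T ≈ 46.37.
Law of sines: s = t·sin S/sin T ≈ 42.318.
Area = ½·t·r·sin S ≈ 317.81.
Semiperimeter p = (46.37+42.318+15.1)/2 = 51.894.
Inradius = area/p = 317.81/51.894 ≈ 6.1242.

6.12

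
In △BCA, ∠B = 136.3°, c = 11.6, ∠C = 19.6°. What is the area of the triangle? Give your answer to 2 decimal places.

56.58

The third angle is ∠A = 180° − ∠B − ∠C = 24.10°.
Law of sines: b = c·sin B/sin C ≈ 23.891.
Law of sines: a = c·sin A/sin C ≈ 14.12.
Area = ½·c·b·sin A ≈ 56.581.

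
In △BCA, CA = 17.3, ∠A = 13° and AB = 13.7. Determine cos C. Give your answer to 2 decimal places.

0.79

By the law of cosines, BC² = CA² + AB² − 2·CA·AB·cos A = 25.109, so BC ≈ 5.0109.
Law of cosines again: cos C = (BC² + CA² − AB²)/(2·BC·CA) ≈ 0.78851, so ∠C ≈ 37.95°.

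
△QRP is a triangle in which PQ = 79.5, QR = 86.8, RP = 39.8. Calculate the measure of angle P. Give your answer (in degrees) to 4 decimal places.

∠P ≈ 86.6476°

By the law of cosines, cos P = (RP² + PQ² − QR²) / (2·RP·PQ) ≈ 0.05848, so ∠P ≈ 86.65°.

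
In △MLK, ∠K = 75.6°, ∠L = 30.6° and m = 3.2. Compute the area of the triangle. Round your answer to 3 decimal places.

The third angle is ∠M = 180° − ∠L − ∠K = 73.80°.
Law of sines: l = m·sin L/sin M ≈ 1.6963.
Law of sines: k = m·sin K/sin M ≈ 3.2276.
Area = ½·m·l·sin K ≈ 2.6288.

area ≈ 2.629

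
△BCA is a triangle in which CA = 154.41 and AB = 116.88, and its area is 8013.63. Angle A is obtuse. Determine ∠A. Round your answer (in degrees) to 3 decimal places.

117.369

From area = ½·CA·AB·sin A, we get sin A = 2·area/(CA·AB) ≈ 0.88806.
Taking the obtuse solution, ∠A ≈ 117.37°.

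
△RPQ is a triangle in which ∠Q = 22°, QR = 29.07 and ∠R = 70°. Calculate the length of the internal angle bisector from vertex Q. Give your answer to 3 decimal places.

The third angle is ∠P = 180° − ∠Q − ∠R = 88.00°.
Law of sines: PQ = QR·sin R/sin P ≈ 27.334.
Law of sines: RP = QR·sin Q/sin P ≈ 10.896.
The bisector from Q has length 2·PQ·QR·cos(∠Q/2)/(PQ+QR) ≈ 27.657.

27.657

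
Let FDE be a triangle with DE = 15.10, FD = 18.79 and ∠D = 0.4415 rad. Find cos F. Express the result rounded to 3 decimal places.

0.623

By the law of cosines, EF² = FD² + DE² − 2·FD·DE·cos D = 68.029, so EF ≈ 8.2479.
Law of cosines again: cos F = (EF² + FD² − DE²)/(2·EF·FD) ≈ 0.62293, so ∠F ≈ 0.8983 rad.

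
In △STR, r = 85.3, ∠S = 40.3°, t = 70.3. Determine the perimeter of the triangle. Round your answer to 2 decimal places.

perimeter ≈ 211.02

By the law of cosines, s² = t² + r² − 2·t·r·cos S = 3071.4, so s ≈ 55.42.
Semiperimeter p = (55.42+70.3+85.3)/2 = 105.51.
Perimeter = 55.42 + 70.3 + 85.3 = 211.02.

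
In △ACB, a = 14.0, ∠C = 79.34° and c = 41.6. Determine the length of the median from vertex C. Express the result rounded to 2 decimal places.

Law of sines: sin A = a·sin C/c ≈ 0.33073.
Since c ≥ a, only the acute value applies: ∠A ≈ 19.31°.
Then ∠B = 180° − ∠C − ∠A ≈ 81.35°.
Law of sines gives b = c·sin B/sin C ≈ 41.849.
Median from C: ½√(2·b² + 2·a² − c²) ≈ 23.26.

m_C ≈ 23.26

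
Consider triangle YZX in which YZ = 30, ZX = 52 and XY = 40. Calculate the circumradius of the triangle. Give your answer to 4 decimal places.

By the law of cosines, cos Y = (XY² + YZ² − ZX²) / (2·XY·YZ) ≈ -0.08500, so ∠Y ≈ 94.88°.
Circumradius = ZX/(2 sin Y) ≈ 26.094.

R ≈ 26.0944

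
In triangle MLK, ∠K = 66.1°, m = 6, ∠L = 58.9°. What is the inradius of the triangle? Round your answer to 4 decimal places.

1.8138

The third angle is ∠M = 180° − ∠L − ∠K = 55.00°.
Law of sines: l = m·sin L/sin M ≈ 6.2719.
Law of sines: k = m·sin K/sin M ≈ 6.6966.
Area = ½·m·l·sin K ≈ 17.202.
Semiperimeter s = (6+6.2719+6.6966)/2 = 9.4842.
Inradius = area/s = 17.202/9.4842 ≈ 1.8138.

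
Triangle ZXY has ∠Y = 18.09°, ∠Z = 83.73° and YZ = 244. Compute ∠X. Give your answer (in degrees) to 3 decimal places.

78.180

The third angle is ∠X = 180° − ∠Y − ∠Z = 78.18°.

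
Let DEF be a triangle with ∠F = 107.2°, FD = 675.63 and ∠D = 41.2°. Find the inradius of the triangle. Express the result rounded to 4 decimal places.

198.8480

The third angle is ∠E = 180° − ∠F − ∠D = 31.60°.
Law of sines: EF = FD·sin D/sin E ≈ 849.32.
Law of sines: DE = FD·sin F/sin E ≈ 1231.7.
Area = ½·FD·EF·sin F ≈ 2.7408e+05.
Semiperimeter s = (849.32+675.63+1231.7)/2 = 1378.3.
Inradius = area/s = 2.7408e+05/1378.3 ≈ 198.85.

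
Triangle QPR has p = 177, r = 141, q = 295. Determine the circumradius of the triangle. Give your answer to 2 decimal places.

211.77

By the law of cosines, cos Q = (p² + r² − q²) / (2·p·r) ≈ -0.71753, so ∠Q ≈ 135.85°.
Circumradius = q/(2 sin Q) ≈ 211.77.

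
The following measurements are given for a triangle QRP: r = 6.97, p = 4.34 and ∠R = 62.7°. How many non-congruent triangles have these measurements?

p·sin R = 4.34·sin(62.7°) ≈ 3.857.
Since r ≥ p, exactly one triangle exists.

1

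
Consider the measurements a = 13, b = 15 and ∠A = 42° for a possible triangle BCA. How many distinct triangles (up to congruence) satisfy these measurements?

2

b·sin A = 15·sin(42°) ≈ 10.04.
Since b sin A < a < b (10.04 < 13 < 15), two triangles exist.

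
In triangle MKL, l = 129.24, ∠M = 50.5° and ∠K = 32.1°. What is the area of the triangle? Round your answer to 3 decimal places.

The third angle is ∠L = 180° − ∠M − ∠K = 97.40°.
Law of sines: m = l·sin M/sin L ≈ 100.56.
Law of sines: k = l·sin K/sin L ≈ 69.255.
Area = ½·l·m·sin K ≈ 3453.2.

area ≈ 3453.207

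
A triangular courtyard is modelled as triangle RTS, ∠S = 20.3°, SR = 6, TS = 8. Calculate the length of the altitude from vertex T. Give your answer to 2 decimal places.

By the law of cosines, RT² = TS² + SR² − 2·TS·SR·cos S = 9.9627, so RT ≈ 3.1564.
Area = ½·TS·SR·sin S ≈ 8.3265.
The altitude from T has length 2·area/SR ≈ 2.7755.

h_T ≈ 2.78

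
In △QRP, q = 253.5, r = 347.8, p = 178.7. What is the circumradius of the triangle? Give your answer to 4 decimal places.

180.7871

By the law of cosines, cos Q = (r² + p² − q²) / (2·r·p) ≈ 0.71306, so ∠Q ≈ 44.52°.
Circumradius = q/(2 sin Q) ≈ 180.79.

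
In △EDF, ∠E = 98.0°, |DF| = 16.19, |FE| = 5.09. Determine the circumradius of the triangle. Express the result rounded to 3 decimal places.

R ≈ 8.175

Law of sines: sin D = |FE|·sin E/|DF| ≈ 0.31133.
Since |DF| ≥ |FE|, only the acute value applies: ∠D ≈ 18.14°.
Then ∠F = 180° − ∠E − ∠D ≈ 63.86°.
Law of sines gives |ED| = |DF|·sin F/sin E ≈ 14.677.
Circumradius = |DF|/(2 sin E) ≈ 8.1746.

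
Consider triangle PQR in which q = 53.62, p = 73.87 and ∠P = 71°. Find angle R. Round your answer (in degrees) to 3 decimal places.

Law of sines: sin Q = q·sin P/p ≈ 0.68632.
Since p ≥ q, only the acute value applies: ∠Q ≈ 43.34°.
Then ∠R = 180° − ∠P − ∠Q ≈ 65.66°.

65.660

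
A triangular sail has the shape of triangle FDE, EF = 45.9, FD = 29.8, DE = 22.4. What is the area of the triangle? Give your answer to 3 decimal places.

area ≈ 281.539

Semiperimeter s = (22.4 + 45.9 + 29.8)/2 = 49.05.
Heron's formula: area = √(49.05·26.65·3.15·19.25) ≈ 281.54.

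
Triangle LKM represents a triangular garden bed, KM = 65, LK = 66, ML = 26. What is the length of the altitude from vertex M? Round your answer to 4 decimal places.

25.2710

Semiperimeter s = (65 + 26 + 66)/2 = 78.5.
Heron's formula: area = √(78.5·13.5·52.5·12.5) ≈ 833.94.
The altitude from M has length 2·area/LK ≈ 25.271.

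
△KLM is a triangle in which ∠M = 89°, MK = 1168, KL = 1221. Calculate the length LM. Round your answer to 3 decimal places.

376.801

Law of sines: sin L = MK·sin M/KL ≈ 0.95645.
Since KL ≥ MK, only the acute value applies: ∠L ≈ 73.03°.
Then ∠K = 180° − ∠M − ∠L ≈ 17.97°.
Law of sines gives LM = KL·sin K/sin M ≈ 376.8.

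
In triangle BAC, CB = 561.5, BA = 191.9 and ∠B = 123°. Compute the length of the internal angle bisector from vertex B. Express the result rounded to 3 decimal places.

By the law of cosines, AC² = CB² + BA² − 2·CB·BA·cos B = 4.6948e+05, so AC ≈ 685.19.
The bisector from B has length 2·CB·BA·cos(∠B/2)/(CB+BA) ≈ 136.49.

136.487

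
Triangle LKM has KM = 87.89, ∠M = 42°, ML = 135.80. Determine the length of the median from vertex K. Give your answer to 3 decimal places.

By the law of cosines, LK² = KM² + ML² − 2·KM·ML·cos M = 8426.7, so LK ≈ 91.797.
Median from K: ½√(2·LK² + 2·KM² − ML²) ≈ 58.867.

58.867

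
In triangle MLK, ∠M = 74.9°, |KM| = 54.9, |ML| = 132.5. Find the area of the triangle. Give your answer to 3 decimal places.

3511.545

Area = ½·|KM|·|ML|·sin M ≈ 3511.5.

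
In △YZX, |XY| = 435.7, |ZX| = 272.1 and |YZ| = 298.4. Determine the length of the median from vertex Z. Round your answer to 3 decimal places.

m_Z ≈ 184.613

Median from Z: ½√(2·|YZ|² + 2·|ZX|² − |XY|²) ≈ 184.61.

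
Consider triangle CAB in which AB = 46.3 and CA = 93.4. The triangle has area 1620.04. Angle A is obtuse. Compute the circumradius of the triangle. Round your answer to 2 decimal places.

From area = ½·CA·AB·sin A, we get sin A = 2·area/(CA·AB) ≈ 0.74925.
Taking the obtuse solution, ∠A ≈ 131.47°.
Law of cosines then gives BC ≈ 128.82.
Circumradius = BC/(2 sin A) ≈ 85.967.

85.97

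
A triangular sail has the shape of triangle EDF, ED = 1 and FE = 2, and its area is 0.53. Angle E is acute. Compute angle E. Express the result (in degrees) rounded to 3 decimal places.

∠E ≈ 32.005°

From area = ½·FE·ED·sin E, we get sin E = 2·area/(FE·ED) ≈ 0.53000.
Taking the acute solution, ∠E ≈ 32.01°.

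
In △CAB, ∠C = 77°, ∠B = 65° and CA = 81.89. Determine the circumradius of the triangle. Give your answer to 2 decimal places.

The third angle is ∠A = 180° − ∠B − ∠C = 38.00°.
Law of sines: AB = CA·sin C/sin B ≈ 88.04.
Law of sines: BC = CA·sin A/sin B ≈ 55.628.
Circumradius = CA/(2 sin B) ≈ 45.178.

R ≈ 45.18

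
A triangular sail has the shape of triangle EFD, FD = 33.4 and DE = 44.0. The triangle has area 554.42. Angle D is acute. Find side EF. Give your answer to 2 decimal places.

33.51

From area = ½·FD·DE·sin D, we get sin D = 2·area/(FD·DE) ≈ 0.75452.
Taking the acute solution, ∠D ≈ 48.98°.
Law of cosines then gives EF ≈ 33.506.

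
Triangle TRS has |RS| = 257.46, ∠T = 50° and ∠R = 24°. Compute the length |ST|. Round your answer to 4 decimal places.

136.7002

The third angle is ∠S = 180° − ∠T − ∠R = 106.00°.
Law of sines: |ST| = |RS|·sin R/sin T ≈ 136.7.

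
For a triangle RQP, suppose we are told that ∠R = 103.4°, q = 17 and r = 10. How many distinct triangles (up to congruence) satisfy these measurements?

0

q·sin R = 17·sin(103.4°) ≈ 16.54.
Since ∠R is not acute, a triangle exists only if r > q; here r ≤ q, so there is no triangle.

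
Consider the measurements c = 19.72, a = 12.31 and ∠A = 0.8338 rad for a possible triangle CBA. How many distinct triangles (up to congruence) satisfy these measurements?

0

c·sin A = 19.72·sin(0.8338 rad) ≈ 14.6.
Since a = 12.31 < 14.6 = c sin A, no triangle exists.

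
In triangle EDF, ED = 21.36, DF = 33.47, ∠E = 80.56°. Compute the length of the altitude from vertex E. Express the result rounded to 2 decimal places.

Law of sines: sin F = ED·sin E/DF ≈ 0.62954.
Since DF ≥ ED, only the acute value applies: ∠F ≈ 39.02°.
Then ∠D = 180° − ∠E − ∠F ≈ 60.42°.
Law of sines gives FE = DF·sin D/sin E ≈ 29.508.
Area = ½·DF·ED·sin D ≈ 310.88.
The altitude from E has length 2·area/DF ≈ 18.577.

18.58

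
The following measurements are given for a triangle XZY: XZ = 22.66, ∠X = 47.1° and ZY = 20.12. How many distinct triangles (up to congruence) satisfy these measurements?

2

XZ·sin X = 22.66·sin(47.1°) ≈ 16.6.
Since XZ sin X < ZY < XZ (16.6 < 20.12 < 22.66), two triangles exist.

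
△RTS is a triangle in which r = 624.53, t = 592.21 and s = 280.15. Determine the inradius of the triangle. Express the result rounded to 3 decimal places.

110.060

Semiperimeter p = (624.53 + 592.21 + 280.15)/2 = 748.44.
Heron's formula: area = √(748.44·123.91·156.23·468.29) ≈ 82374.
Inradius = area/p = 82374/748.44 ≈ 110.06.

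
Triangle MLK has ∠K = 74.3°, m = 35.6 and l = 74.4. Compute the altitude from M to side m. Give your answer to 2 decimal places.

By the law of cosines, k² = m² + l² − 2·m·l·cos K = 5369.3, so k ≈ 73.275.
Area = ½·m·l·sin K ≈ 1274.9.
The altitude from M has length 2·area/m ≈ 71.624.

71.62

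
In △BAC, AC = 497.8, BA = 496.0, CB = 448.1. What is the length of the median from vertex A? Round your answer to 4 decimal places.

m_A ≈ 443.5223

Median from A: ½√(2·BA² + 2·AC² − CB²) ≈ 443.52.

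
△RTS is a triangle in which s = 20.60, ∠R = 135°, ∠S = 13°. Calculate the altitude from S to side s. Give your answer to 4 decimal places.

The third angle is ∠T = 180° − ∠S − ∠R = 32.00°.
Law of sines: r = s·sin R/sin S ≈ 64.754.
Law of sines: t = s·sin T/sin S ≈ 48.528.
Area = ½·s·r·sin T ≈ 353.44.
The altitude from S has length 2·area/s ≈ 34.314.

h_S ≈ 34.3142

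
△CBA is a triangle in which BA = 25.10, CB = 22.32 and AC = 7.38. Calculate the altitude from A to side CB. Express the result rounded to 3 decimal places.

h_A ≈ 7.174

Semiperimeter s = (25.1 + 7.38 + 22.32)/2 = 27.4.
Heron's formula: area = √(27.4·2.3·20.02·5.08) ≈ 80.058.
The altitude from A has length 2·area/CB ≈ 7.1736.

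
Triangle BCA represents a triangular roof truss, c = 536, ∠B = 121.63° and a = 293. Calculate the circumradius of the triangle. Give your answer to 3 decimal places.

By the law of cosines, b² = c² + a² − 2·c·a·cos B = 5.3787e+05, so b ≈ 733.39.
Area = ½·c·a·sin B ≈ 66859.
Circumradius = b/(2 sin B) ≈ 430.67.

R ≈ 430.672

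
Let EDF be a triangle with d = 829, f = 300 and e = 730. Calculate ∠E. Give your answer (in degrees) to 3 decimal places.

60.578

By the law of cosines, cos E = (d² + f² − e²) / (2·d·f) ≈ 0.49124, so ∠E ≈ 60.58°.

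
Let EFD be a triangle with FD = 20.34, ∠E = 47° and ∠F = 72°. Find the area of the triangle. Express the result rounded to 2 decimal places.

The third angle is ∠D = 180° − ∠E − ∠F = 61.00°.
Law of sines: DE = FD·sin F/sin E ≈ 26.45.
Law of sines: EF = FD·sin D/sin E ≈ 24.324.
Area = ½·FD·DE·sin D ≈ 235.27.

235.27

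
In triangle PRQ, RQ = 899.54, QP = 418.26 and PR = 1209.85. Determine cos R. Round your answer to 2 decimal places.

By the law of cosines, cos R = (PR² + RQ² − QP²) / (2·PR·RQ) ≈ 0.96387, so ∠R ≈ 15.45°.

0.96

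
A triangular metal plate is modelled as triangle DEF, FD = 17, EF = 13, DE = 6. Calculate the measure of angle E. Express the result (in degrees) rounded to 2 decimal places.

By the law of cosines, cos E = (DE² + EF² − FD²) / (2·DE·EF) ≈ -0.53846, so ∠E ≈ 122.58°.

122.58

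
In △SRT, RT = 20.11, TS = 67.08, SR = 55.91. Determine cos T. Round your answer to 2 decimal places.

By the law of cosines, cos T = (RT² + TS² − SR²) / (2·RT·TS) ≈ 0.65910, so ∠T ≈ 48.77°.

0.66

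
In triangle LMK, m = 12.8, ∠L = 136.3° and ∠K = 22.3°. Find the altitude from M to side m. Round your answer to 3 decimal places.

The third angle is ∠M = 180° − ∠K − ∠L = 21.40°.
Law of sines: l = m·sin L/sin M ≈ 24.236.
Law of sines: k = m·sin K/sin M ≈ 13.311.
Area = ½·m·l·sin K ≈ 58.859.
The altitude from M has length 2·area/m ≈ 9.1966.

h_M ≈ 9.197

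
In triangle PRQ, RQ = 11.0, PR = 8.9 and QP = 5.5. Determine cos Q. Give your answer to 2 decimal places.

By the law of cosines, cos Q = (RQ² + QP² − PR²) / (2·RQ·QP) ≈ 0.59537, so ∠Q ≈ 0.9331 rad.

cos Q ≈ 0.60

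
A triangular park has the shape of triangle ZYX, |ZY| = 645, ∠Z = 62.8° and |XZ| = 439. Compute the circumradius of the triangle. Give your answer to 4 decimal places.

By the law of cosines, |YX|² = |XZ|² + |ZY|² − 2·|XZ|·|ZY|·cos Z = 3.4989e+05, so |YX| ≈ 591.51.
Area = ½·|XZ|·|ZY|·sin Z ≈ 1.2592e+05.
Circumradius = |YX|/(2 sin Z) ≈ 332.53.

332.5284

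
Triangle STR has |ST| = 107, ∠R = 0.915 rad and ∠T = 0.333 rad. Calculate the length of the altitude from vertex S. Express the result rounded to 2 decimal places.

34.98

The third angle is ∠S = π − ∠T − ∠R = 1.894 rad.
Law of sines: |TR| = |ST|·sin S/sin R ≈ 128.03.
Law of sines: |RS| = |ST|·sin T/sin R ≈ 44.13.
Area = ½·|ST|·|TR|·sin T ≈ 2239.
The altitude from S has length 2·area/|TR| ≈ 34.976.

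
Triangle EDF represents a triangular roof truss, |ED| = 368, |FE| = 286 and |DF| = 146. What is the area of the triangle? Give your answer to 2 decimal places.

Semiperimeter s = (146 + 286 + 368)/2 = 400.
Heron's formula: area = √(400·254·114·32) ≈ 19252.

area ≈ 19251.93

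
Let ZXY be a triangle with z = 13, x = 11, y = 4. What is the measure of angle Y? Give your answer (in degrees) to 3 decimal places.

By the law of cosines, cos Y = (z² + x² − y²) / (2·z·x) ≈ 0.95804, so ∠Y ≈ 16.66°.

∠Y ≈ 16.656°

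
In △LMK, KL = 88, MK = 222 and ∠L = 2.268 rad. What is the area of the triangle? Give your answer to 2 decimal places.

5228.42

Law of sines: sin M = KL·sin L/MK ≈ 0.30389.
Since MK ≥ KL, only the acute value applies: ∠M ≈ 0.309 rad.
Then ∠K = π − ∠L − ∠M ≈ 0.565 rad.
Law of sines gives LM = MK·sin K/sin L ≈ 155.
Area = ½·MK·KL·sin K ≈ 5228.4.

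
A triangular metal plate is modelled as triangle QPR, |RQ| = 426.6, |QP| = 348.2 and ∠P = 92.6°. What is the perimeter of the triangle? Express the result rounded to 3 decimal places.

perimeter ≈ 1005.974

Law of sines: sin R = |QP|·sin P/|RQ| ≈ 0.81538.
Since |RQ| ≥ |QP|, only the acute value applies: ∠R ≈ 54.63°.
Then ∠Q = 180° − ∠P − ∠R ≈ 32.77°.
Law of sines gives |PR| = |RQ|·sin Q/sin P ≈ 231.17.
Semiperimeter s = (231.17+426.6+348.2)/2 = 502.99.
Perimeter = 231.17 + 426.6 + 348.2 = 1006.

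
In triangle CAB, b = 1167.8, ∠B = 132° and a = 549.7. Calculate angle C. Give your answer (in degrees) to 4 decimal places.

Law of sines: sin A = a·sin B/b ≈ 0.34981.
Since b ≥ a, only the acute value applies: ∠A ≈ 20.48°.
Then ∠C = 180° − ∠B − ∠A ≈ 27.52°.

∠C ≈ 27.5244°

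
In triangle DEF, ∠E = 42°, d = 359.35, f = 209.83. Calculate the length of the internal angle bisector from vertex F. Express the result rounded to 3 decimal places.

By the law of cosines, e² = f² + d² − 2·f·d·cos E = 61091, so e ≈ 247.17.
Law of cosines again: cos F = (d² + e² − f²)/(2·d·e) ≈ 0.82299, so ∠F ≈ 34.61°.
The bisector from F has length 2·d·e·cos(∠F/2)/(d+e) ≈ 279.62.

t_F ≈ 279.622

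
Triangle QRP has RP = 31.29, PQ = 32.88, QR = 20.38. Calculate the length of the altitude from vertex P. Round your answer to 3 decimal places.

Semiperimeter s = (31.29 + 32.88 + 20.38)/2 = 42.275.
Heron's formula: area = √(42.275·10.985·9.395·21.895) ≈ 309.07.
The altitude from P has length 2·area/QR ≈ 30.331.

h_P ≈ 30.331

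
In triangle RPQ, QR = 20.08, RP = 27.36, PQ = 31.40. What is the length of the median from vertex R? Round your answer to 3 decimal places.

Median from R: ½√(2·QR² + 2·RP² − PQ²) ≈ 18.149.

m_R ≈ 18.149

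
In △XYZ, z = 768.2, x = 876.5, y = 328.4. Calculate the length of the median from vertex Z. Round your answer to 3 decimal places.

Median from Z: ½√(2·x² + 2·y² − z²) ≈ 539.

m_Z ≈ 538.996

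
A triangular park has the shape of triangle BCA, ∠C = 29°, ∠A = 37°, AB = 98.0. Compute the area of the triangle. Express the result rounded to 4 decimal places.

5445.5796

The third angle is ∠B = 180° − ∠C − ∠A = 114.00°.
Law of sines: CA = AB·sin B/sin C ≈ 184.67.
Law of sines: BC = AB·sin A/sin C ≈ 121.65.
Area = ½·AB·CA·sin A ≈ 5445.6.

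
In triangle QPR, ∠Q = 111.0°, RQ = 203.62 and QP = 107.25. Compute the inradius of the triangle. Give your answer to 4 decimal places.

By the law of cosines, PR² = RQ² + QP² − 2·RQ·QP·cos Q = 68616, so PR ≈ 261.95.
Area = ½·RQ·QP·sin Q ≈ 10194.
Semiperimeter s = (261.95+203.62+107.25)/2 = 286.41.
Inradius = area/s = 10194/286.41 ≈ 35.592.

35.5921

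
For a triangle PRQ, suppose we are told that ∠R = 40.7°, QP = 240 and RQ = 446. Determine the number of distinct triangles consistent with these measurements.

RQ·sin R = 446·sin(40.7°) ≈ 290.8.
Since QP = 240 < 290.8 = RQ sin R, no triangle exists.

0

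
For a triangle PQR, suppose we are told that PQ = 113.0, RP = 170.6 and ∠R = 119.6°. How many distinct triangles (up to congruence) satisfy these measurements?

RP·sin R = 170.6·sin(119.6°) ≈ 148.3.
Since ∠R is not acute, a triangle exists only if PQ > RP; here PQ ≤ RP, so there is no triangle.

0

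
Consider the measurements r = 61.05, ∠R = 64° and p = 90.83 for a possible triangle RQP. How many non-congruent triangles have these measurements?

0

p·sin R = 90.83·sin(64°) ≈ 81.64.
Since r = 61.05 < 81.64 = p sin R, no triangle exists.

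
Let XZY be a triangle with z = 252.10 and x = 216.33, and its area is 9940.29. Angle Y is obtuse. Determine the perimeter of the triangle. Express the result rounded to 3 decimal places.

From area = ½·x·z·sin Y, we get sin Y = 2·area/(x·z) ≈ 0.36454.
Taking the obtuse solution, ∠Y ≈ 158.62°.
Law of cosines then gives y ≈ 460.35.
Perimeter = 216.33 + 252.1 + 460.35 = 928.78.

perimeter ≈ 928.779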